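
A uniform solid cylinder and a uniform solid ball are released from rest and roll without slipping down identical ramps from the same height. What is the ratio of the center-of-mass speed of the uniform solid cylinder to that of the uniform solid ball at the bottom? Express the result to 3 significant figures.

v_ratio ≈ 0.966

Each satisfies Mgh = ½(1+k)Mv² with k = I/(MR²), so v ∝ 1/√(1+k).
For the uniform solid cylinder k = 0.5; for the uniform solid ball k = 0.4.
v₁/v₂ = √((1+k₂)/(1+k₁)) = √(1.4/1.5) ≈ 0.966.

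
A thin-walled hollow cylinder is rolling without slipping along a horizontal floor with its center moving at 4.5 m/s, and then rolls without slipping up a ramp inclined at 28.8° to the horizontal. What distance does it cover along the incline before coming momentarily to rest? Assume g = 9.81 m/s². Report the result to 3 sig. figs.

Here I = MR², so the shape factor k = I/(MR²) = 1.
Since it rolls without slipping, ω = v/R and KE = ½Mv² + ½Iω² = ½(1+k)Mv² = Mv².
Setting this equal to Mgh gives the vertical rise h = (1+k)v₀²/(2g) = 2×4.5²/(2×9.81) = 2.064 m.
The distance along the slope is d = h/sinθ = 2.064/sin28.8° ≈ 4.28 m.

d ≈ 4.28 m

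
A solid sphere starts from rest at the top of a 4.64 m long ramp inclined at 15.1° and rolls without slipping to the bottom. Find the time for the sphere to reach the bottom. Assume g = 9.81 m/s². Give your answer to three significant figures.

For this body I = (2/5)MR², i.e. k = I/(MR²) = 0.4.
Along the incline Mg sinθ − f = Ma, and torque about the center fR = Iα = kMR²(a/R) gives f = kMa.
Hence a = g sinθ/(1+k) = 9.81×sin15.1°/1.4 = 1.825 m/s².
Starting from rest, L = ½at², so t = √(2L/a) = √(2×4.64/1.825) ≈ 2.25 s.

t ≈ 2.25 s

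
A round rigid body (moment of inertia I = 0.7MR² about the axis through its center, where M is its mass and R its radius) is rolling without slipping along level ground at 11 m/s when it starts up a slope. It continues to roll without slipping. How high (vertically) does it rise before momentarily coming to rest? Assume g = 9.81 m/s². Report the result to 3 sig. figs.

For this body I = 0.7MR², i.e. k = I/(MR²) = 0.7.
Pure rolling means v = ωR; then KE = ½Mv² + ½I(v/R)² = ½(1+k)Mv² = (17/20)Mv².
At the top the kinetic energy is zero, so (17/20)Mv₀² = Mgh.
Thus h = (1+k)v₀²/(2g) = 1.7 × 11² / (2 × 9.81) ≈ 10.5 m.

h ≈ 10.5 m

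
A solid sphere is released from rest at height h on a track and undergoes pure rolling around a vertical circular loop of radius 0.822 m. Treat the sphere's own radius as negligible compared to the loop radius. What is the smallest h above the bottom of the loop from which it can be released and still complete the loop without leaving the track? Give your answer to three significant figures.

h_min ≈ 2.22 m

For this body I = (2/5)MR², i.e. k = I/(MR²) = 0.4.
At the top of the loop, the minimum-contact condition is Mg = Mv_top²/r, so v_top² = gr.
With ω = v/R, the kinetic energy at speed v is ½(1+k)Mv² = (7/10)Mv².
Energy conservation from release (height h) to the top (height 2r): Mgh = Mg(2r) + (7/10)M·gr.
Thus h_min = 2r + (1+k)r/2 = r(2 + 1.4/2) = 0.822 × 2.7 ≈ 2.22 m.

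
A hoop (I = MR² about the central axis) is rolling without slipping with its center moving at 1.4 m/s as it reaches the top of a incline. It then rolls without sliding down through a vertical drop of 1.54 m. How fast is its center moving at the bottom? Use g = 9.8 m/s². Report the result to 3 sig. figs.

Here I = MR², so the shape factor k = I/(MR²) = 1.
The rolling condition ω = v/R makes the rotational term ½I(v/R)² = ½kMv², so KE_total = ½(1+k)Mv² = Mv².
Energy conservation: Mv₀² + Mgh = Mv², so v² = v₀² + 2gh/(1+k).
v = √(1.4² + 2×9.8×1.54/2) = √17.05 ≈ 4.13 m/s.

v ≈ 4.13 m/s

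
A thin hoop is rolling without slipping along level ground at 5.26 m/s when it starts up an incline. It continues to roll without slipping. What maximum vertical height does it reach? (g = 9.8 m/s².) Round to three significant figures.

The moment of inertia is MR², giving k ≡ I/(MR²) = 1.
The rolling condition ω = v/R makes the rotational term ½I(v/R)² = ½kMv², so KE_total = ½(1+k)Mv² = Mv².
All of this converts to potential energy at the highest point: Mv₀² = Mgh.
Thus h = (1+k)v₀²/(2g) = 2 × 5.26² / (2 × 9.8) ≈ 2.82 m.

h ≈ 2.82 m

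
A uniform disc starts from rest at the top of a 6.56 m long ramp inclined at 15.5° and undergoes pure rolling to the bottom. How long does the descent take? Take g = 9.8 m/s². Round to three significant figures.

With I = (1/2)MR², the ratio k = I/(MR²) is 0.5.
Translational: Mg sinθ − f = Ma. Rotational about the CM: fR = Iα = kMRa, so f = kMa.
Hence a = g sinθ/(1+k) = 9.8×sin15.5°/1.5 = 1.746 m/s².
With constant a from rest, t = √(2L/a) = √(2·6.56/1.746) ≈ 2.74 s.

t ≈ 2.74 s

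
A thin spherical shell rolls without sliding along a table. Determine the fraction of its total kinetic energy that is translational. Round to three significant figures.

The moment of inertia is (2/3)MR², giving k ≡ I/(MR²) = 2/3.
With ω = v/R, KE_trans = ½Mv² and KE_rot = ½Iω² = ½kMv², so KE_total = ½(1+k)Mv².
The translational fraction is therefore 1/(1+k) = 1/1.667 ≈ 0.600.

fraction ≈ 0.600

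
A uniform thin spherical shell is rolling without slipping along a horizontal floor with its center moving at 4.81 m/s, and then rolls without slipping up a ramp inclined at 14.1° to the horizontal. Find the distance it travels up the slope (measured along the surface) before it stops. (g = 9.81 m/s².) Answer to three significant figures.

Here I = (2/3)MR², so the shape factor k = I/(MR²) = 2/3.
The rolling condition ω = v/R makes the rotational term ½I(v/R)² = ½kMv², so KE_total = ½(1+k)Mv² = (5/6)Mv².
Setting this equal to Mgh gives the vertical rise h = (1+k)v₀²/(2g) = 1.667×4.81²/(2×9.81) = 1.965 m.
The distance along the slope is d = h/sinθ = 1.965/sin14.1° ≈ 8.07 m.

d ≈ 8.07 m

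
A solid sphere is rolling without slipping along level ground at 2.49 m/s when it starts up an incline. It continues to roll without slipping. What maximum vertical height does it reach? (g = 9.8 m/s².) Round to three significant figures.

h ≈ 0.443 m

Here I = (2/5)MR², so the shape factor k = I/(MR²) = 0.4.
Pure rolling means v = ωR; then KE = ½Mv² + ½I(v/R)² = ½(1+k)Mv² = (7/10)Mv².
All of this converts to potential energy at the highest point: (7/10)Mv₀² = Mgh.
Thus h = (1+k)v₀²/(2g) = 1.4 × 2.49² / (2 × 9.8) ≈ 0.443 m.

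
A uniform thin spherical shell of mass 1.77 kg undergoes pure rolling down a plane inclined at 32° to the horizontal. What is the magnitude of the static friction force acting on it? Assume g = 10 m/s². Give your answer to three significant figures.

The moment of inertia is (2/3)MR², giving k ≡ I/(MR²) = 2/3.
Along the incline Mg sinθ − f = Ma, and torque about the center fR = Iα = kMR²(a/R) gives f = kMa.
Combining, a = g sinθ/(1+k) and f = kMa = kMg sinθ/(1+k).
f = (2/3) × 1.77 × 10 × sin32° / 1.667 ≈ 3.75 N.

f ≈ 3.75 N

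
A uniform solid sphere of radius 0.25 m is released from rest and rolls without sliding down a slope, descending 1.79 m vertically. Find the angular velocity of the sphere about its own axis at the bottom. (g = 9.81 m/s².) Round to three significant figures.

ω ≈ 20.0 rad/s

Here I = (2/5)MR², so the shape factor k = I/(MR²) = 0.4.
Since it rolls without slipping, ω = v/R and KE = ½Mv² + ½Iω² = ½(1+k)Mv² = (7/10)Mv².
Energy conservation Mgh = ½(1+k)Mv² gives v = √(2gh/(1+k)) = √(2 × 9.81 × 1.79 / 1.4) = 5.009 m/s.
The angular speed follows from ω = v/R = 5.009/0.25 ≈ 20.0 rad/s.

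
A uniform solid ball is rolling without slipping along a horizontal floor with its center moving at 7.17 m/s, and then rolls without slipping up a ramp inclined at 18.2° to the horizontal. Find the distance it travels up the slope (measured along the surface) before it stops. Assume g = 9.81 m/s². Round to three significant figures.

d ≈ 11.7 m

The moment of inertia is (2/5)MR², giving k ≡ I/(MR²) = 0.4.
Since it rolls without slipping, ω = v/R and KE = ½Mv² + ½Iω² = ½(1+k)Mv² = (7/10)Mv².
Setting this equal to Mgh gives the vertical rise h = (1+k)v₀²/(2g) = 1.4×7.17²/(2×9.81) = 3.668 m.
Along the incline, d = h/sinθ = 3.668/sin18.2° ≈ 11.7 m.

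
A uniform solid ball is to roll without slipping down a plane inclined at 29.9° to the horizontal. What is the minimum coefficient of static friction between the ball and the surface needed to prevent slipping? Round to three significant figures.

μ_min ≈ 0.164

Here I = (2/5)MR², so the shape factor k = I/(MR²) = 0.4.
Along the incline Mg sinθ − f = Ma, and torque about the center fR = Iα = kMR²(a/R) gives f = kMa.
These give a = g sinθ/(1+k) and the required friction f = kMg sinθ/(1+k).
The normal force is N = Mg cosθ, so μ_min = f/N = k tanθ/(1+k).
μ_min = 0.4 × tan29.9° / 1.4 ≈ 0.164.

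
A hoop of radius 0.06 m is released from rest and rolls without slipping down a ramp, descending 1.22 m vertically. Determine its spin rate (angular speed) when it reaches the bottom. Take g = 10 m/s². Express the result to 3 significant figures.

For this body I = MR², i.e. k = I/(MR²) = 1.
Since it rolls without slipping, ω = v/R and KE = ½Mv² + ½Iω² = ½(1+k)Mv² = Mv².
Energy conservation Mgh = ½(1+k)Mv² gives v = √(2gh/(1+k)) = √(2 × 10 × 1.22 / 2) = 3.493 m/s.
The angular speed follows from ω = v/R = 3.493/0.06 ≈ 58.2 rad/s.

ω ≈ 58.2 rad/s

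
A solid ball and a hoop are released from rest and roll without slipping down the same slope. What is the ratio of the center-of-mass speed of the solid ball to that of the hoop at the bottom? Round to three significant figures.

Each satisfies Mgh = ½(1+k)Mv² with k = I/(MR²), so v ∝ 1/√(1+k).
For the solid ball k = 0.4; for the hoop k = 1.
v₁/v₂ = √((1+k₂)/(1+k₁)) = √(2/1.4) ≈ 1.20.

v_ratio ≈ 1.20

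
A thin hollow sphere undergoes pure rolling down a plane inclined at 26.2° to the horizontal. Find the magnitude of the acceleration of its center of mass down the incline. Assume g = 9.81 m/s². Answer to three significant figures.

a ≈ 2.60 m/s²

The moment of inertia is (2/3)MR², giving k ≡ I/(MR²) = 2/3.
Along the incline Mg sinθ − f = Ma, and torque about the center fR = Iα = kMR²(a/R) gives f = kMa.
Eliminating f: Mg sinθ = (1+k)Ma, so a = g sinθ/(1+k) = 9.81 × sin26.2° / 1.667 ≈ 2.60 m/s².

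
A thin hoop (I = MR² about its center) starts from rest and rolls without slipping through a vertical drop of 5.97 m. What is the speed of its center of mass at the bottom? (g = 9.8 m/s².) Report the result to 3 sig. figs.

v ≈ 7.65 m/s

Here I = MR², so the shape factor k = I/(MR²) = 1.
Rolling without slipping gives ω = v/R, so the total kinetic energy is ½Mv² + ½Iω² = ½(1+k)Mv² = Mv².
Setting Mgh = Mv² gives v = √(2gh/(1+k)) = √(2·9.8·5.97/2) ≈ 7.65 m/s.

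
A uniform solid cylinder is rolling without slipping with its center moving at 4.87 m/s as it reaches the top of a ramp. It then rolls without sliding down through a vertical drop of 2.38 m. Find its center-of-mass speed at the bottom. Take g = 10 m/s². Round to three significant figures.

With I = (1/2)MR², the ratio k = I/(MR²) is 0.5.
The rolling condition ω = v/R makes the rotational term ½I(v/R)² = ½kMv², so KE_total = ½(1+k)Mv² = (3/4)Mv².
Energy conservation: (3/4)Mv₀² + Mgh = (3/4)Mv², so v² = v₀² + 2gh/(1+k).
v = √(4.87² + 2×10×2.38/1.5) = √55.45 ≈ 7.45 m/s.

v ≈ 7.45 m/s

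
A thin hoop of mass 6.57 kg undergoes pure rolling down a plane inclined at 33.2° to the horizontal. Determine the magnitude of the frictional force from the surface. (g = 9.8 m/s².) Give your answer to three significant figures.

f ≈ 17.6 N

For this body I = MR², i.e. k = I/(MR²) = 1.
Newton's second law down the slope: Mg sinθ − f = Ma. The torque equation fR = Iα (with α = a/R) gives f = kMa.
Combining, a = g sinθ/(1+k) and f = kMa = kMg sinθ/(1+k).
f = 1 × 6.57 × 9.8 × sin33.2° / 2 ≈ 17.6 N.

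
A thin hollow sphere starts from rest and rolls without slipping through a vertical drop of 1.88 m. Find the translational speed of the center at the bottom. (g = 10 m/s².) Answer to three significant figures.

v ≈ 4.75 m/s

Here I = (2/3)MR², so the shape factor k = I/(MR²) = 2/3.
The rolling condition ω = v/R makes the rotational term ½I(v/R)² = ½kMv², so KE_total = ½(1+k)Mv² = (5/6)Mv².
Energy conservation: Mgh = (5/6)Mv², so v = √(2gh/(1+k)) = √(2 × 10 × 1.88 / 1.667) ≈ 4.75 m/s.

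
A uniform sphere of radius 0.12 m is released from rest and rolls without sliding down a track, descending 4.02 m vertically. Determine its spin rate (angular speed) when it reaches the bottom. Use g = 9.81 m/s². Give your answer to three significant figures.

ω ≈ 62.5 rad/s

Here I = (2/5)MR², so the shape factor k = I/(MR²) = 0.4.
Rolling without slipping gives ω = v/R, so the total kinetic energy is ½Mv² + ½Iω² = ½(1+k)Mv² = (7/10)Mv².
Energy conservation Mgh = ½(1+k)Mv² gives v = √(2gh/(1+k)) = √(2 × 9.81 × 4.02 / 1.4) = 7.506 m/s.
Then ω = v/R = 7.506 / 0.12 ≈ 62.5 rad/s.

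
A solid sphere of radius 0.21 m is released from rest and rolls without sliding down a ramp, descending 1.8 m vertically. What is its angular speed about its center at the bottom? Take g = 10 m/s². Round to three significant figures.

ω ≈ 24.1 rad/s

For this body I = (2/5)MR², i.e. k = I/(MR²) = 0.4.
Rolling without slipping gives ω = v/R, so the total kinetic energy is ½Mv² + ½Iω² = ½(1+k)Mv² = (7/10)Mv².
Energy conservation Mgh = ½(1+k)Mv² gives v = √(2gh/(1+k)) = √(2 × 10 × 1.8 / 1.4) = 5.071 m/s.
Then ω = v/R = 5.071 / 0.21 ≈ 24.1 rad/s.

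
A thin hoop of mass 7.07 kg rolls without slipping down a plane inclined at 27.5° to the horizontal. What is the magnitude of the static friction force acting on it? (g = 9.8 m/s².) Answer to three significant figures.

f ≈ 16.0 N

Here I = MR², so the shape factor k = I/(MR²) = 1.
Newton's second law down the slope: Mg sinθ − f = Ma. The torque equation fR = Iα (with α = a/R) gives f = kMa.
Combining, a = g sinθ/(1+k) and f = kMa = kMg sinθ/(1+k).
f = 1 × 7.07 × 9.8 × sin27.5° / 2 ≈ 16.0 N.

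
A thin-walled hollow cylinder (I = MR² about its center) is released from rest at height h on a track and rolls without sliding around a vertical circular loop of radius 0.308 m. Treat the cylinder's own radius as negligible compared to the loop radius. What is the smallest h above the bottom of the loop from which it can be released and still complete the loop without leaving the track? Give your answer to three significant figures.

For this body I = MR², i.e. k = I/(MR²) = 1.
At the top of the loop, the minimum-contact condition is Mg = Mv_top²/r, so v_top² = gr.
With ω = v/R, the kinetic energy at speed v is ½(1+k)Mv² = Mv².
Energy conservation from release (height h) to the top (height 2r): Mgh = Mg(2r) + M·gr.
Thus h_min = 2r + (1+k)r/2 = r(2 + 2/2) = 0.308 × 3 ≈ 0.924 m.

h_min ≈ 0.924 m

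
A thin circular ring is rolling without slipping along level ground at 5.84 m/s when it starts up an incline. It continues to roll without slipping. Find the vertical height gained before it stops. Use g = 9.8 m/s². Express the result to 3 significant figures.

h ≈ 3.48 m

The moment of inertia is MR², giving k ≡ I/(MR²) = 1.
Rolling without slipping gives ω = v/R, so the total kinetic energy is ½Mv² + ½Iω² = ½(1+k)Mv² = Mv².
All of this converts to potential energy at the highest point: Mv₀² = Mgh.
Thus h = (1+k)v₀²/(2g) = 2 × 5.84² / (2 × 9.8) ≈ 3.48 m.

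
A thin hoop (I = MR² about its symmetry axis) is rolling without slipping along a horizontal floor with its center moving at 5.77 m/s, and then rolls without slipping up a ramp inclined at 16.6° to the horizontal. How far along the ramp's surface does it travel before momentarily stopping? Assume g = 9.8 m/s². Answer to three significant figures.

d ≈ 11.9 m

Here I = MR², so the shape factor k = I/(MR²) = 1.
Pure rolling means v = ωR; then KE = ½Mv² + ½I(v/R)² = ½(1+k)Mv² = Mv².
Setting this equal to Mgh gives the vertical rise h = (1+k)v₀²/(2g) = 2×5.77²/(2×9.8) = 3.397 m.
The distance along the slope is d = h/sinθ = 3.397/sin16.6° ≈ 11.9 m.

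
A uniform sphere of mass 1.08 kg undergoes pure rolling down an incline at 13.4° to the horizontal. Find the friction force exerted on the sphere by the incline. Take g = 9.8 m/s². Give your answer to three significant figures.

f ≈ 0.701 N

The moment of inertia is (2/5)MR², giving k ≡ I/(MR²) = 0.4.
Along the incline Mg sinθ − f = Ma, and torque about the center fR = Iα = kMR²(a/R) gives f = kMa.
Combining, a = g sinθ/(1+k) and f = kMa = kMg sinθ/(1+k).
f = 0.4 × 1.08 × 9.8 × sin13.4° / 1.4 ≈ 0.701 N.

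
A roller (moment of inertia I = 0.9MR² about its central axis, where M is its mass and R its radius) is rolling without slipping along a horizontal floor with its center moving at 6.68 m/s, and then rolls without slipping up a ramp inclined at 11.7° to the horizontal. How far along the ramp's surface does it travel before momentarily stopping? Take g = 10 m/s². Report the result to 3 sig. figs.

The moment of inertia is 0.9MR², giving k ≡ I/(MR²) = 0.9.
Since it rolls without slipping, ω = v/R and KE = ½Mv² + ½Iω² = ½(1+k)Mv² = (19/20)Mv².
Setting this equal to Mgh gives the vertical rise h = (1+k)v₀²/(2g) = 1.9×6.68²/(2×10) = 4.239 m.
The distance along the slope is d = h/sinθ = 4.239/sin11.7° ≈ 20.9 m.

d ≈ 20.9 m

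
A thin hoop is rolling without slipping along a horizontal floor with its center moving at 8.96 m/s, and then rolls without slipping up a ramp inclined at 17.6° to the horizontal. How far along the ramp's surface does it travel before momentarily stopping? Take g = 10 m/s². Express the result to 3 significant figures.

d ≈ 26.6 m

For this body I = MR², i.e. k = I/(MR²) = 1.
Since it rolls without slipping, ω = v/R and KE = ½Mv² + ½Iω² = ½(1+k)Mv² = Mv².
Setting this equal to Mgh gives the vertical rise h = (1+k)v₀²/(2g) = 2×8.96²/(2×10) = 8.028 m.
Along the incline, d = h/sinθ = 8.028/sin17.6° ≈ 26.6 m.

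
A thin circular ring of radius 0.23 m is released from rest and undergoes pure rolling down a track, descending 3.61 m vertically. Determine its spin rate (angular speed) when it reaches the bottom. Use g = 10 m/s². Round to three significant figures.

The moment of inertia is MR², giving k ≡ I/(MR²) = 1.
Pure rolling means v = ωR; then KE = ½Mv² + ½I(v/R)² = ½(1+k)Mv² = Mv².
Energy conservation Mgh = ½(1+k)Mv² gives v = √(2gh/(1+k)) = √(2 × 10 × 3.61 / 2) = 6.008 m/s.
Then ω = v/R = 6.008 / 0.23 ≈ 26.1 rad/s.

ω ≈ 26.1 rad/s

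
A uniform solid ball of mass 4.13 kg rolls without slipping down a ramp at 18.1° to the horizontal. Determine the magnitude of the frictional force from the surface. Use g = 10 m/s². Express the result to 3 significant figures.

With I = (2/5)MR², the ratio k = I/(MR²) is 0.4.
Along the incline Mg sinθ − f = Ma, and torque about the center fR = Iα = kMR²(a/R) gives f = kMa.
Combining, a = g sinθ/(1+k) and f = kMa = kMg sinθ/(1+k).
f = 0.4 × 4.13 × 10 × sin18.1° / 1.4 ≈ 3.67 N.

f ≈ 3.67 N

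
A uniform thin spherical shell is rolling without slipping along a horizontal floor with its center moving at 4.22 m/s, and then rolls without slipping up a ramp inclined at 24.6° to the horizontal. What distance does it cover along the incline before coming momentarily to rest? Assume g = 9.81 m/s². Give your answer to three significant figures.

d ≈ 3.63 m

The moment of inertia is (2/3)MR², giving k ≡ I/(MR²) = 2/3.
Since it rolls without slipping, ω = v/R and KE = ½Mv² + ½Iω² = ½(1+k)Mv² = (5/6)Mv².
Setting this equal to Mgh gives the vertical rise h = (1+k)v₀²/(2g) = 1.667×4.22²/(2×9.81) = 1.513 m.
The distance along the slope is d = h/sinθ = 1.513/sin24.6° ≈ 3.63 m.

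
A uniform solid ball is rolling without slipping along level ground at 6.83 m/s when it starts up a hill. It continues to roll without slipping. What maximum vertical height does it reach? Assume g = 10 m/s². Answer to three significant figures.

For this body I = (2/5)MR², i.e. k = I/(MR²) = 0.4.
Pure rolling means v = ωR; then KE = ½Mv² + ½I(v/R)² = ½(1+k)Mv² = (7/10)Mv².
All of this converts to potential energy at the highest point: (7/10)Mv₀² = Mgh.
Thus h = (1+k)v₀²/(2g) = 1.4 × 6.83² / (2 × 10) ≈ 3.27 m.

h ≈ 3.27 m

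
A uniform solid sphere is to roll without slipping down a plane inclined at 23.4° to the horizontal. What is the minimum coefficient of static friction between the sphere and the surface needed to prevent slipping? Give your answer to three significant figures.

For this body I = (2/5)MR², i.e. k = I/(MR²) = 0.4.
Translational: Mg sinθ − f = Ma. Rotational about the CM: fR = Iα = kMRa, so f = kMa.
These give a = g sinθ/(1+k) and the required friction f = kMg sinθ/(1+k).
The normal force is N = Mg cosθ, so μ_min = f/N = k tanθ/(1+k).
μ_min = 0.4 × tan23.4° / 1.4 ≈ 0.124.

μ_min ≈ 0.124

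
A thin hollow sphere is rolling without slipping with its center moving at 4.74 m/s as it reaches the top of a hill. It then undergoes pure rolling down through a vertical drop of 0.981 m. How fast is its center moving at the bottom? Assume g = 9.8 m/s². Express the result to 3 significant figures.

With I = (2/3)MR², the ratio k = I/(MR²) is 2/3.
Rolling without slipping gives ω = v/R, so the total kinetic energy is ½Mv² + ½Iω² = ½(1+k)Mv² = (5/6)Mv².
Energy conservation: (5/6)Mv₀² + Mgh = (5/6)Mv², so v² = v₀² + 2gh/(1+k).
v = √(4.74² + 2×9.8×0.981/1.667) = √34 ≈ 5.83 m/s.

v ≈ 5.83 m/s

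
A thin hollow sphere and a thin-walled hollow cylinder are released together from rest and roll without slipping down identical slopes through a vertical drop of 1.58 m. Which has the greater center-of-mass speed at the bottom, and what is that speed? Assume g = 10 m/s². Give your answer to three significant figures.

For rolling without slipping, Mgh = ½(1+k)Mv² where k = I/(MR²), so v = √(2gh/(1+k)).
Thin hollow sphere: k = 2/3, giving v = √(2×10×1.58/1.667) = 4.354 m/s.
Thin-walled hollow cylinder: k = 1, giving v = √(2×10×1.58/2) = 3.975 m/s.
The smaller k wins: the thin hollow sphere, at ≈ 4.35 m/s.

the thin hollow sphere, at v ≈ 4.35 m/s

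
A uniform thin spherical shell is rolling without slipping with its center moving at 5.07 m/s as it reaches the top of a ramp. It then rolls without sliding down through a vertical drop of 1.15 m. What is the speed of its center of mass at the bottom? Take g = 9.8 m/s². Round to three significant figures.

Here I = (2/3)MR², so the shape factor k = I/(MR²) = 2/3.
Pure rolling means v = ωR; then KE = ½Mv² + ½I(v/R)² = ½(1+k)Mv² = (5/6)Mv².
Conserving energy between top and bottom: (5/6)Mv² = (5/6)Mv₀² + Mgh, hence v² = v₀² + 2gh/(1+k).
v = √(5.07² + 2×9.8×1.15/1.667) = √39.23 ≈ 6.26 m/s.

v ≈ 6.26 m/s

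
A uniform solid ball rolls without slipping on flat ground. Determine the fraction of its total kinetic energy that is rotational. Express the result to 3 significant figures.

fraction ≈ 0.286

The moment of inertia is (2/5)MR², giving k ≡ I/(MR²) = 0.4.
With ω = v/R, KE_trans = ½Mv² and KE_rot = ½Iω² = ½kMv², so KE_total = ½(1+k)Mv².
The rotational fraction is therefore k/(1+k) = 0.4/1.4 ≈ 0.286.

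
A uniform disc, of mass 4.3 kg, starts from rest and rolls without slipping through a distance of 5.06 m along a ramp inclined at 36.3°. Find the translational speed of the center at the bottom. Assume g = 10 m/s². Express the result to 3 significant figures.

With I = (1/2)MR², the ratio k = I/(MR²) is 0.5.
Rolling without slipping gives ω = v/R, so the total kinetic energy is ½Mv² + ½Iω² = ½(1+k)Mv² = (3/4)Mv².
The vertical drop is h = L sinθ = 5.06 × sin36.3° = 2.996 m.
Setting Mgh = (3/4)Mv² gives v = √(2gh/(1+k)) = √(2·10·2.996/1.5) ≈ 6.32 m/s.

v ≈ 6.32 m/s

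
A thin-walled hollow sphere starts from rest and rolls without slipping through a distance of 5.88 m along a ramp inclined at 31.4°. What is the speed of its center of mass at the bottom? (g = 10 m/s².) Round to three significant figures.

Here I = (2/3)MR², so the shape factor k = I/(MR²) = 2/3.
Since it rolls without slipping, ω = v/R and KE = ½Mv² + ½Iω² = ½(1+k)Mv² = (5/6)Mv².
The vertical drop is h = L sinθ = 5.88 × sin31.4° = 3.064 m.
Setting Mgh = (5/6)Mv² gives v = √(2gh/(1+k)) = √(2·10·3.064/1.667) ≈ 6.06 m/s.

v ≈ 6.06 m/s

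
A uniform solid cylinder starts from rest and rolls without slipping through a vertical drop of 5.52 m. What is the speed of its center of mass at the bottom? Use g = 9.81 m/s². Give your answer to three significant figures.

The moment of inertia is (1/2)MR², giving k ≡ I/(MR²) = 0.5.
Pure rolling means v = ωR; then KE = ½Mv² + ½I(v/R)² = ½(1+k)Mv² = (3/4)Mv².
Setting Mgh = (3/4)Mv² gives v = √(2gh/(1+k)) = √(2·9.81·5.52/1.5) ≈ 8.50 m/s.

v ≈ 8.50 m/s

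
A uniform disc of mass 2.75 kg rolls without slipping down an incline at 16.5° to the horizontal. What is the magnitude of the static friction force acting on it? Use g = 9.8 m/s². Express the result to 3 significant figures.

The moment of inertia is (1/2)MR², giving k ≡ I/(MR²) = 0.5.
Newton's second law down the slope: Mg sinθ − f = Ma. The torque equation fR = Iα (with α = a/R) gives f = kMa.
Combining, a = g sinθ/(1+k) and f = kMa = kMg sinθ/(1+k).
f = 0.5 × 2.75 × 9.8 × sin16.5° / 1.5 ≈ 2.55 N.

f ≈ 2.55 N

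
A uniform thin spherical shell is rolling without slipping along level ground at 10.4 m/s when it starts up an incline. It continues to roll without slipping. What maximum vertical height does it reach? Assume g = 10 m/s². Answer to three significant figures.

h ≈ 9.01 m

Here I = (2/3)MR², so the shape factor k = I/(MR²) = 2/3.
The rolling condition ω = v/R makes the rotational term ½I(v/R)² = ½kMv², so KE_total = ½(1+k)Mv² = (5/6)Mv².
At the top the kinetic energy is zero, so (5/6)Mv₀² = Mgh.
Thus h = (1+k)v₀²/(2g) = 1.667 × 10.4² / (2 × 10) ≈ 9.01 m.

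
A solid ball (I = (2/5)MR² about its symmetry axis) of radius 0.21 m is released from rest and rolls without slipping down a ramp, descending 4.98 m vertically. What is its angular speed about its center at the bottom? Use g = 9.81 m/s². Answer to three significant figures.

The moment of inertia is (2/5)MR², giving k ≡ I/(MR²) = 0.4.
The rolling condition ω = v/R makes the rotational term ½I(v/R)² = ½kMv², so KE_total = ½(1+k)Mv² = (7/10)Mv².
Energy conservation Mgh = ½(1+k)Mv² gives v = √(2gh/(1+k)) = √(2 × 9.81 × 4.98 / 1.4) = 8.354 m/s.
The angular speed follows from ω = v/R = 8.354/0.21 ≈ 39.8 rad/s.

ω ≈ 39.8 rad/s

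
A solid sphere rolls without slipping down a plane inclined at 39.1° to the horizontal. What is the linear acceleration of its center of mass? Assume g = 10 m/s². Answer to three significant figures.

a ≈ 4.50 m/s²

Here I = (2/5)MR², so the shape factor k = I/(MR²) = 0.4.
Along the incline Mg sinθ − f = Ma, and torque about the center fR = Iα = kMR²(a/R) gives f = kMa.
Eliminating f: Mg sinθ = (1+k)Ma, so a = g sinθ/(1+k) = 10 × sin39.1° / 1.4 ≈ 4.50 m/s².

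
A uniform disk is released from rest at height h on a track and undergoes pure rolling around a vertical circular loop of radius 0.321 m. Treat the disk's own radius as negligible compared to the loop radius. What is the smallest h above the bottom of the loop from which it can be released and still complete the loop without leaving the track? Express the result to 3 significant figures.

Here I = (1/2)MR², so the shape factor k = I/(MR²) = 0.5.
At the top, contact is just lost when gravity alone supplies the centripetal force: Mg = Mv_top²/r, i.e. v_top² = gr.
With ω = v/R, the kinetic energy at speed v is ½(1+k)Mv² = (3/4)Mv².
Energy conservation from release (height h) to the top (height 2r): Mgh = Mg(2r) + (3/4)M·gr.
Thus h_min = 2r + (1+k)r/2 = r(2 + 1.5/2) = 0.321 × 2.75 ≈ 0.883 m.

h_min ≈ 0.883 m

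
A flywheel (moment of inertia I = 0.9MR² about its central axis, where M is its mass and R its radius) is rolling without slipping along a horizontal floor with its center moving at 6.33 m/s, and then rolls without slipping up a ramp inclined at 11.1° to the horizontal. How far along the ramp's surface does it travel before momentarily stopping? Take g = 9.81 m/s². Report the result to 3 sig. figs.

d ≈ 20.2 m

With I = 0.9MR², the ratio k = I/(MR²) is 0.9.
The rolling condition ω = v/R makes the rotational term ½I(v/R)² = ½kMv², so KE_total = ½(1+k)Mv² = (19/20)Mv².
Setting this equal to Mgh gives the vertical rise h = (1+k)v₀²/(2g) = 1.9×6.33²/(2×9.81) = 3.88 m.
The distance along the slope is d = h/sinθ = 3.88/sin11.1° ≈ 20.2 m.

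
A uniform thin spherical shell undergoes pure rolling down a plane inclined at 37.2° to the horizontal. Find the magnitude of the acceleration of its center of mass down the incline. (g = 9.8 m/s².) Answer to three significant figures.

a ≈ 3.56 m/s²

Here I = (2/3)MR², so the shape factor k = I/(MR²) = 2/3.
Translational: Mg sinθ − f = Ma. Rotational about the CM: fR = Iα = kMRa, so f = kMa.
Eliminating f: Mg sinθ = (1+k)Ma, so a = g sinθ/(1+k) = 9.8 × sin37.2° / 1.667 ≈ 3.56 m/s².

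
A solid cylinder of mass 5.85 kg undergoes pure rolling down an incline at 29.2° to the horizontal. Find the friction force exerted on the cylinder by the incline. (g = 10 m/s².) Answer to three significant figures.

The moment of inertia is (1/2)MR², giving k ≡ I/(MR²) = 0.5.
Translational: Mg sinθ − f = Ma. Rotational about the CM: fR = Iα = kMRa, so f = kMa.
Combining, a = g sinθ/(1+k) and f = kMa = kMg sinθ/(1+k).
f = 0.5 × 5.85 × 10 × sin29.2° / 1.5 ≈ 9.51 N.

f ≈ 9.51 N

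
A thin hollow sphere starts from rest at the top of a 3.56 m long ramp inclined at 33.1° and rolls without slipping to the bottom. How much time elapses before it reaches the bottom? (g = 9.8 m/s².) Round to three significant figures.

t ≈ 1.49 s

Here I = (2/3)MR², so the shape factor k = I/(MR²) = 2/3.
Newton's second law down the slope: Mg sinθ − f = Ma. The torque equation fR = Iα (with α = a/R) gives f = kMa.
Hence a = g sinθ/(1+k) = 9.8×sin33.1°/1.667 = 3.211 m/s².
With constant a from rest, t = √(2L/a) = √(2·3.56/3.211) ≈ 1.49 s.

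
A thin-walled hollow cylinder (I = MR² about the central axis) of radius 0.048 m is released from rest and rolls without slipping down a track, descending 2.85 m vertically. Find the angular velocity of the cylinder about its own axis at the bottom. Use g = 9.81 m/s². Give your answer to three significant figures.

Here I = MR², so the shape factor k = I/(MR²) = 1.
The rolling condition ω = v/R makes the rotational term ½I(v/R)² = ½kMv², so KE_total = ½(1+k)Mv² = Mv².
Energy conservation Mgh = ½(1+k)Mv² gives v = √(2gh/(1+k)) = √(2 × 9.81 × 2.85 / 2) = 5.288 m/s.
Then ω = v/R = 5.288 / 0.048 ≈ 110 rad/s.

ω ≈ 110 rad/s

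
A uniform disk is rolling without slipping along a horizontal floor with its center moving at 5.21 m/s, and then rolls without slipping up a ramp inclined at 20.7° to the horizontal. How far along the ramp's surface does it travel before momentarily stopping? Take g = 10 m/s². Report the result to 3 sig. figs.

d ≈ 5.76 m

Here I = (1/2)MR², so the shape factor k = I/(MR²) = 0.5.
Rolling without slipping gives ω = v/R, so the total kinetic energy is ½Mv² + ½Iω² = ½(1+k)Mv² = (3/4)Mv².
Setting this equal to Mgh gives the vertical rise h = (1+k)v₀²/(2g) = 1.5×5.21²/(2×10) = 2.036 m.
The distance along the slope is d = h/sinθ = 2.036/sin20.7° ≈ 5.76 m.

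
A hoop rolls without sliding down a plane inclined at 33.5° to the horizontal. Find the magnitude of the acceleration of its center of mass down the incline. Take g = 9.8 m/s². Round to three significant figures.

a ≈ 2.70 m/s²

The moment of inertia is MR², giving k ≡ I/(MR²) = 1.
Newton's second law down the slope: Mg sinθ − f = Ma. The torque equation fR = Iα (with α = a/R) gives f = kMa.
Eliminating f: Mg sinθ = (1+k)Ma, so a = g sinθ/(1+k) = 9.8 × sin33.5° / 2 ≈ 2.70 m/s².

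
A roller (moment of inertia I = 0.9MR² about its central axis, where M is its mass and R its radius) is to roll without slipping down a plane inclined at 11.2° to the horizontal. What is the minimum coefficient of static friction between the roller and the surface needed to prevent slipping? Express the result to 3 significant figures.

μ_min ≈ 0.0938

For this body I = 0.9MR², i.e. k = I/(MR²) = 0.9.
Along the incline Mg sinθ − f = Ma, and torque about the center fR = Iα = kMR²(a/R) gives f = kMa.
These give a = g sinθ/(1+k) and the required friction f = kMg sinθ/(1+k).
The normal force is N = Mg cosθ, so μ_min = f/N = k tanθ/(1+k).
μ_min = 0.9 × tan11.2° / 1.9 ≈ 0.0938.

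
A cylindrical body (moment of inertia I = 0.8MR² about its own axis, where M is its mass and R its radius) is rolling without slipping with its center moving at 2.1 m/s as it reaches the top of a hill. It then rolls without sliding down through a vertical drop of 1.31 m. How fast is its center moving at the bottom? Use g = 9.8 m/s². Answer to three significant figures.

For this body I = 0.8MR², i.e. k = I/(MR²) = 0.8.
Pure rolling means v = ωR; then KE = ½Mv² + ½I(v/R)² = ½(1+k)Mv² = (9/10)Mv².
Energy conservation: (9/10)Mv₀² + Mgh = (9/10)Mv², so v² = v₀² + 2gh/(1+k).
v = √(2.1² + 2×9.8×1.31/1.8) = √18.67 ≈ 4.32 m/s.

v ≈ 4.32 m/s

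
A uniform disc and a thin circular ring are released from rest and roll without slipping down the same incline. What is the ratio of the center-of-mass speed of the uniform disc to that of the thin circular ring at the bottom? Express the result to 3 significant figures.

Each satisfies Mgh = ½(1+k)Mv² with k = I/(MR²), so v ∝ 1/√(1+k).
For the uniform disc k = 0.5; for the thin circular ring k = 1.
v₁/v₂ = √((1+k₂)/(1+k₁)) = √(2/1.5) ≈ 1.15.

v_ratio ≈ 1.15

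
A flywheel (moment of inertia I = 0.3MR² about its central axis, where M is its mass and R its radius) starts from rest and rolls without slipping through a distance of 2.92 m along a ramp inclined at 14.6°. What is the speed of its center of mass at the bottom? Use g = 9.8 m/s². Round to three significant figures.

v ≈ 3.33 m/s

The moment of inertia is 0.3MR², giving k ≡ I/(MR²) = 0.3.
Since it rolls without slipping, ω = v/R and KE = ½Mv² + ½Iω² = ½(1+k)Mv² = (13/20)Mv².
The vertical drop is h = L sinθ = 2.92 × sin14.6° = 0.736 m.
Energy conservation: Mgh = (13/20)Mv², so v = √(2gh/(1+k)) = √(2 × 9.8 × 0.736 / 1.3) ≈ 3.33 m/s.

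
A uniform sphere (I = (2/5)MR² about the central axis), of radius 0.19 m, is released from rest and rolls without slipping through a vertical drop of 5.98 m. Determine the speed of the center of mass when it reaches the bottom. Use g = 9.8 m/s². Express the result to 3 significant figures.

With I = (2/5)MR², the ratio k = I/(MR²) is 0.4.
Since it rolls without slipping, ω = v/R and KE = ½Mv² + ½Iω² = ½(1+k)Mv² = (7/10)Mv².
Setting Mgh = (7/10)Mv² gives v = √(2gh/(1+k)) = √(2·9.8·5.98/1.4) ≈ 9.15 m/s.

v ≈ 9.15 m/s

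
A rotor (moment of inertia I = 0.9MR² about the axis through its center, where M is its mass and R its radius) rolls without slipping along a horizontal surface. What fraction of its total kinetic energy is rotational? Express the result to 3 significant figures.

With I = 0.9MR², the ratio k = I/(MR²) is 0.9.
With ω = v/R, KE_trans = ½Mv² and KE_rot = ½Iω² = ½kMv², so KE_total = ½(1+k)Mv².
The rotational fraction is therefore k/(1+k) = 0.9/1.9 ≈ 0.474.

fraction ≈ 0.474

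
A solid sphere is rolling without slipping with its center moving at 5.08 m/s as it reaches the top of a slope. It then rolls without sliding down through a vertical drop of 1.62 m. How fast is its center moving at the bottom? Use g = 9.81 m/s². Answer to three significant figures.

v ≈ 6.96 m/s

The moment of inertia is (2/5)MR², giving k ≡ I/(MR²) = 0.4.
The rolling condition ω = v/R makes the rotational term ½I(v/R)² = ½kMv², so KE_total = ½(1+k)Mv² = (7/10)Mv².
Energy conservation: (7/10)Mv₀² + Mgh = (7/10)Mv², so v² = v₀² + 2gh/(1+k).
v = √(5.08² + 2×9.81×1.62/1.4) = √48.51 ≈ 6.96 m/s.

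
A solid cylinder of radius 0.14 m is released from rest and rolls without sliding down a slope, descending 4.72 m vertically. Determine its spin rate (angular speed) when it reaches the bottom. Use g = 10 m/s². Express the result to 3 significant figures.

ω ≈ 56.7 rad/s

With I = (1/2)MR², the ratio k = I/(MR²) is 0.5.
The rolling condition ω = v/R makes the rotational term ½I(v/R)² = ½kMv², so KE_total = ½(1+k)Mv² = (3/4)Mv².
Energy conservation Mgh = ½(1+k)Mv² gives v = √(2gh/(1+k)) = √(2 × 10 × 4.72 / 1.5) = 7.933 m/s.
Then ω = v/R = 7.933 / 0.14 ≈ 56.7 rad/s.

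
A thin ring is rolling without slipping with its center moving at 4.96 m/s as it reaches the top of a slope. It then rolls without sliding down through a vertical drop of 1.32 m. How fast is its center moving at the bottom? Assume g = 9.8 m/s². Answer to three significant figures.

Here I = MR², so the shape factor k = I/(MR²) = 1.
Since it rolls without slipping, ω = v/R and KE = ½Mv² + ½Iω² = ½(1+k)Mv² = Mv².
Energy conservation: Mv₀² + Mgh = Mv², so v² = v₀² + 2gh/(1+k).
v = √(4.96² + 2×9.8×1.32/2) = √37.54 ≈ 6.13 m/s.

v ≈ 6.13 m/s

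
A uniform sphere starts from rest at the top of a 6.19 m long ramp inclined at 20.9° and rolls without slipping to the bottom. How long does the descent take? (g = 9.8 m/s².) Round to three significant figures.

t ≈ 2.23 s

For this body I = (2/5)MR², i.e. k = I/(MR²) = 0.4.
Along the incline Mg sinθ − f = Ma, and torque about the center fR = Iα = kMR²(a/R) gives f = kMa.
Hence a = g sinθ/(1+k) = 9.8×sin20.9°/1.4 = 2.497 m/s².
Starting from rest, L = ½at², so t = √(2L/a) = √(2×6.19/2.497) ≈ 2.23 s.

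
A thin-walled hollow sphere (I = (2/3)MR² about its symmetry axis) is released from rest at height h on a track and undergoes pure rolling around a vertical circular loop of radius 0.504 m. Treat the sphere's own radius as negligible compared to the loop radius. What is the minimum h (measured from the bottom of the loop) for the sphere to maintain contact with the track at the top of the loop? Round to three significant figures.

h_min ≈ 1.43 m

For this body I = (2/3)MR², i.e. k = I/(MR²) = 2/3.
At the top, contact is just lost when gravity alone supplies the centripetal force: Mg = Mv_top²/r, i.e. v_top² = gr.
With ω = v/R, the kinetic energy at speed v is ½(1+k)Mv² = (5/6)Mv².
Energy conservation from release (height h) to the top (height 2r): Mgh = Mg(2r) + (5/6)M·gr.
Thus h_min = 2r + (1+k)r/2 = r(2 + 1.667/2) = 0.504 × 2.833 ≈ 1.43 m.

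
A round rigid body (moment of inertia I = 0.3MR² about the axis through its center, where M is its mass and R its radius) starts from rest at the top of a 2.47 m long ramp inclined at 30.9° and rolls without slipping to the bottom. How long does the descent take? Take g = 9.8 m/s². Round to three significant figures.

For this body I = 0.3MR², i.e. k = I/(MR²) = 0.3.
Newton's second law down the slope: Mg sinθ − f = Ma. The torque equation fR = Iα (with α = a/R) gives f = kMa.
Hence a = g sinθ/(1+k) = 9.8×sin30.9°/1.3 = 3.871 m/s².
With constant a from rest, t = √(2L/a) = √(2·2.47/3.871) ≈ 1.13 s.

t ≈ 1.13 s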